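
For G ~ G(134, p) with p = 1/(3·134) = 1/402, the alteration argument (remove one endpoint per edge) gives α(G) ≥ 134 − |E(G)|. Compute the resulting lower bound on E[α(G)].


E[|E(G)|] = C(134, 2)·p = 8911 · (1/402) = 133/6.
E[α(G)] ≥ n − E[|E(G)|] = 134 − 133/6 = 671/6.
Numerically: ≈ 111.833333.
(This is only a lower bound; the true E[α(G)] may be larger.)

E[α(G)] ≥ 671/6 ≈ 111.833333.


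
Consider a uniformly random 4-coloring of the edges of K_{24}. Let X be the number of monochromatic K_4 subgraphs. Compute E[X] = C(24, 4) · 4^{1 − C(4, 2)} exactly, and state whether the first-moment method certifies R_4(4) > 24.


E[X] = C(24, 4) · 4^{1 − 6} = 10626 · 4^{−5} = 10626/1024.
As a reduced fraction: E[X] = 5313/512 ≈ 10.37695.
Is E[X] < 1? NO.
Since E[X] ≥ 1, the first-moment bound is inconclusive at n = 24; it does NOT by itself certify R_4(4) > 24.

E[X] = 5313/512 ≈ 10.37695; E[X] ≥ 1; first-moment method inconclusive here.


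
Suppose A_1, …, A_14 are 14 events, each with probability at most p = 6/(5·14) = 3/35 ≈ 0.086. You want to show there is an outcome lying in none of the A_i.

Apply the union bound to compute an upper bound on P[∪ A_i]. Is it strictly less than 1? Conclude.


Union bound: P[∪_{i=1}^{14} A_i] ≤ Σ_i P[A_i] ≤ 14·p = 14·(3/35) = 6/5.
Numerically: 6/5 ≈ 1.200.
Is 6/5 < 1? NO.
Since the bound 6/5 is ≥ 1, the union bound is uninformative here; it does NOT by itself certify existence.

14·p = 6/5 ≈ 1.200; existence NOT certified by the union bound.


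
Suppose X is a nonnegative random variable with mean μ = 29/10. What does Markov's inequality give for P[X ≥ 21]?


μ = E[X] = 29/10, a = 21.
Markov: P[X ≥ 21] ≤ μ/a = (29/10)/21 = 29/210.
Numerically: ≈ 0.138095.
(Since a = 21 > μ = 2.900000, the bound 29/210 is < 1 and informative.)

P[X ≥ 21] ≤ 29/210 ≈ 0.138095.


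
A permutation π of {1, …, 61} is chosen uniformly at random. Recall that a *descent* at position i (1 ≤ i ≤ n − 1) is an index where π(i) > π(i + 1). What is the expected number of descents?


Write X = Σ X_I over i = 1, …, 60, with X_I the indicator of one descent.
There are 60 indicators.
For each fixed i, the pair (π(i), π(i+1)) is a uniformly random ordered pair of distinct values from {1, …, 61}; by symmetry P[π(i) > π(i+1)] = 1/2.
By linearity: E[X] = 60 · (1/2) = (61 − 1) · (1/2) = 30 ≈ 30.000000.

E[X] = 30 = 30.000000.


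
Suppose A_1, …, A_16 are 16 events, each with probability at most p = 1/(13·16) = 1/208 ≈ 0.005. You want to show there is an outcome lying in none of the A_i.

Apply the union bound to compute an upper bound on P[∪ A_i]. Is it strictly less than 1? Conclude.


Union bound: P[∪_{i=1}^{16} A_i] ≤ Σ_i P[A_i] ≤ 16·p = 16·(1/208) = 1/13.
Numerically: 1/13 ≈ 0.077.
Is 1/13 < 1? YES.
Since P[∪ A_i] ≤ 1/13 < 1, the complement has P[∩ A_i^c] ≥ 1 − 1/13 = 12/13 > 0, so some outcome avoids every A_i.

16·p = 1/13 ≈ 0.077; existence CERTIFIED by the union bound.


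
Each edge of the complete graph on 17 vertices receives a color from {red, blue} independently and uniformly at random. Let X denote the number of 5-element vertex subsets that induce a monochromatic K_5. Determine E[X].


Let X = Σ_S X_S over the C(17, 5) = 6188 subsets S of size 5, where X_S = 1 if the K_5 on S is monochromatic.
For a fixed S, the K_5 on S has C(5, 2) = 10 edges. P[all 10 edges red] = (1/2)^10, and likewise for blue, so P[monochromatic] = 2·(1/2)^10 = 2^{1 − 10} = 1/512.
By linearity: E[X] = C(17, 5) · 2^{1 − 10} = 6188 · 1/512 = 1547/128.
Numerically: E[X] ≈ 12.085938.

E[X] = C(17,5)·2^(1−C(5,2)) = 1547/128 ≈ 12.085938.


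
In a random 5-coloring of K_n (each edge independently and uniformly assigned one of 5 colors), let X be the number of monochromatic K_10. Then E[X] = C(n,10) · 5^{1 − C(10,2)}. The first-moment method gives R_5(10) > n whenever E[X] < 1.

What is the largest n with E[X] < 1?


We need C(n, 10) · 5^{1 − 45} < 1, i.e. C(n, 10) < 5^{45 − 1} = 5684341886080801486968994140625.
Check values of n near the boundary:
  n = 5390: C(5390, 10) = 5655833965919099070255434039753; 5655833965919099070255434039753 < 5684341886080801486968994140625? YES
  n = 5391: C(5391, 10) = 5666344714787188828795213697883; 5666344714787188828795213697883 < 5684341886080801486968994140625? YES
  n = 5392: C(5392, 10) = 5676873040158402483252283957448; 5676873040158402483252283957448 < 5684341886080801486968994140625? YES
  n = 5393: C(5393, 10) = 5687418968154238267170642278008; 5687418968154238267170642278008 < 5684341886080801486968994140625? NO
  n = 5394: C(5394, 10) = 5697982524930156243149785372878; 5697982524930156243149785372878 < 5684341886080801486968994140625? NO
  n = 5395: C(5395, 10) = 5708563736675616143322765475706; 5708563736675616143322765475706 < 5684341886080801486968994140625? NO
The largest n with C(n, 10) < 5684341886080801486968994140625 is n = 5392 (where E[X] = 5676873040158402483252283957448/5684341886080801486968994140625 ≈ 0.99869). Hence R_5(10) > 5392, i.e. R_5(10) ≥ 5393.

Largest n = 5392; hence R_5(10) > 5392.


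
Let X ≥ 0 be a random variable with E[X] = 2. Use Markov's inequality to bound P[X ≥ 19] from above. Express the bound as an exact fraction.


μ = E[X] = 2, a = 19.
Markov: P[X ≥ 19] ≤ μ/a = (2)/19 = 2/19.
Numerically: ≈ 0.1053.
(Since a = 19 > μ = 2.0000, the bound 2/19 is < 1 and informative.)

P[X ≥ 19] ≤ 2/19 ≈ 0.1053.


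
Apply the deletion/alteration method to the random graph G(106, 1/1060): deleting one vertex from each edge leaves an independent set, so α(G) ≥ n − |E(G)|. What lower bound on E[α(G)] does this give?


E[|E(G)|] = C(106, 2)·p = 5565 · (1/1060) = 21/4.
E[α(G)] ≥ n − E[|E(G)|] = 106 − 21/4 = 403/4.
Numerically: ≈ 100.750000.
(This is only a lower bound; the true E[α(G)] may be larger.)

E[α(G)] ≥ 403/4 ≈ 100.750000.


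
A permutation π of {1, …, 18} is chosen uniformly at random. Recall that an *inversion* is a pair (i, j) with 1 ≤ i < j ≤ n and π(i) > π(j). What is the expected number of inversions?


Write X = Σ X_I over the C(18, 2) = 153 pairs i < j, with X_I the indicator of one inversion.
There are 153 indicators.
For each fixed pair i < j, the values π(i) and π(j) are two distinct elements of {1, …, 18} in uniformly random order; by symmetry P[π(i) > π(j)] = 1/2.
By linearity: E[X] = 153 · (1/2) = C(18, 2) · (1/2) = 153/2 = 153/2 ≈ 76.50000.

E[X] = 153/2 = 76.50000.


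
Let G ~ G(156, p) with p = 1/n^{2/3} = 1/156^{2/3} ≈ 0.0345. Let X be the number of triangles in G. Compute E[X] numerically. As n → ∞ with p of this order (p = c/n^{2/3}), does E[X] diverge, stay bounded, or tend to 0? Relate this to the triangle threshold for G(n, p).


Number of potential triangles: C(156, 3) = 620620.
Each occurs with probability p³ ≈ (0.0345)³ ≈ 4.10914e-05.
By linearity: E[X] = C(156, 3)·p³ ≈ 620620 · 4.10914e-05 ≈ 25.502.
Since α = 2/3 < 1, p = c/n^{2/3} ≫ 1/n is above the triangle threshold p ~ 1/n. Asymptotically E[X] ~ (c³/6)·n^{3(1−α)} = (1³/6)·n^{1} → ∞; triangles are abundant w.h.p.

E[X] ≈ 25.502; in regime p = Θ(1/n^{2/3}) E[X] diverges (above the triangle threshold p ~ 1/n).


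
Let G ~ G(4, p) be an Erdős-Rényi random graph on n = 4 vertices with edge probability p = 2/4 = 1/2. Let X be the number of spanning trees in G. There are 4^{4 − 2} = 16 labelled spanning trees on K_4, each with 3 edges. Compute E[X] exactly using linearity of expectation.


K_4 has 4^{4 − 2} = 16 labelled spanning trees.
For each such spanning tree H, let X_H = 1 if all 3 edges of H are present in G. Then P[X_H = 1] = p^{3} = (1/2)^{3} = 1/8.
By linearity: E[X] = Σ_H E[X_H] = 16 · p^{3} = 16 · 1/8 = 2.
Numerically: E[X] ≈ 2.

E[X] = 16 · (1/2)^{3} = 2 ≈ 2.


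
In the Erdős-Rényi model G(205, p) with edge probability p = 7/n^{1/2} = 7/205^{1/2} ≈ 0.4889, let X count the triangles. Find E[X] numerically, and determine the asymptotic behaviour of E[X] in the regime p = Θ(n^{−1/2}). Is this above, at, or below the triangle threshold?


Number of potential triangles: C(205, 3) = 1414910.
Each occurs with probability p³ ≈ (0.4889)³ ≈ 1.1685931e-01.
By linearity: E[X] = C(205, 3)·p³ ≈ 1414910 · 1.1685931e-01 ≈ 165345.41042.
Since α = 1/2 < 1, p = c/n^{1/2} ≫ 1/n is above the triangle threshold p ~ 1/n. Asymptotically E[X] ~ (c³/6)·n^{3(1−α)} = (7³/6)·n^{1.5} → ∞; triangles are abundant w.h.p.

E[X] ≈ 165345.41042; in regime p = Θ(1/n^{1/2}) E[X] diverges (above the triangle threshold p ~ 1/n).


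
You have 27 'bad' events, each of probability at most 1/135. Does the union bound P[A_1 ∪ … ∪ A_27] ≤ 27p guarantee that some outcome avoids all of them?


Union bound: P[∪_{i=1}^{27} A_i] ≤ Σ_i P[A_i] ≤ 27·p = 27·(1/135) = 1/5.
Numerically: 1/5 ≈ 0.200000.
Is 1/5 < 1? YES.
Since P[∪ A_i] ≤ 1/5 < 1, the complement has P[∩ A_i^c] ≥ 1 − 1/5 = 4/5 > 0, so some outcome avoids every A_i.

27·p = 1/5 ≈ 0.200000; existence CERTIFIED by the union bound.


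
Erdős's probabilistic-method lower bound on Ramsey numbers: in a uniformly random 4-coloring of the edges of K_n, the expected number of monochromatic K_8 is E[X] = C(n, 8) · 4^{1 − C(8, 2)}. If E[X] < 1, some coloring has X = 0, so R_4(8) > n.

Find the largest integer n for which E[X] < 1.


We need C(n, 8) · 4^{1 − 28} < 1, i.e. C(n, 8) < 4^{28 − 1} = 18014398509481984.
Check values of n near the boundary:
  n = 403: C(403, 8) = 16090020602228430; 16090020602228430 < 18014398509481984? YES
  n = 404: C(404, 8) = 16415071523485570; 16415071523485570 < 18014398509481984? YES
  n = 405: C(405, 8) = 16745853821188050; 16745853821188050 < 18014398509481984? YES
  n = 406: C(406, 8) = 17082453897995850; 17082453897995850 < 18014398509481984? YES
  n = 407: C(407, 8) = 17424959239309050; 17424959239309050 < 18014398509481984? YES
  n = 408: C(408, 8) = 17773458424095231; 17773458424095231 < 18014398509481984? YES
  n = 409: C(409, 8) = 18128041135797879; 18128041135797879 < 18014398509481984? NO
  n = 410: C(410, 8) = 18488798173326195; 18488798173326195 < 18014398509481984? NO
The largest n with C(n, 8) < 18014398509481984 is n = 408 (where E[X] = 17773458424095231/18014398509481984 ≈ 0.9866251). Hence R_4(8) > 408, i.e. R_4(8) ≥ 409.

Largest n = 408; hence R_4(8) > 408.


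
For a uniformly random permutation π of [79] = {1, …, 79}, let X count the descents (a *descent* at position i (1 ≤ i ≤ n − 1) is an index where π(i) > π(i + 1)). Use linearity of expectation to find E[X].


Write X = Σ X_I over i = 1, …, 78, with X_I the indicator of one descent.
There are 78 indicators.
For each fixed i, the pair (π(i), π(i+1)) is a uniformly random ordered pair of distinct values from {1, …, 79}; by symmetry P[π(i) > π(i+1)] = 1/2.
By linearity: E[X] = 78 · (1/2) = (79 − 1) · (1/2) = 39 ≈ 39.000.

E[X] = 39 = 39.000.


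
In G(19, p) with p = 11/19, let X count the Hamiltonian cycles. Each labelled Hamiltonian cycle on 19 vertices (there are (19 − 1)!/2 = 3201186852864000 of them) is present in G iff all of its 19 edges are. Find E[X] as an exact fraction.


K_19 has (19 − 1)!/2 = 3201186852864000 labelled Hamiltonian cycles.
For each such Hamiltonian cycle H, let X_H = 1 if all 19 edges of H are present in G. Then P[X_H = 1] = p^{19} = (11/19)^{19} = 61159090448414546291/1978419655660313589123979.
By linearity of expectation: E[X] = Σ_H E[X_H] = 3201186852864000 · p^{19} = 3201186852864000 · 61159090448414546291/1978419655660313589123979 = 195781676276584883979724733927424000/1978419655660313589123979.
Numerically: E[X] ≈ 9.9e+10.

E[X] = 3201186852864000 · (11/19)^{19} = 195781676276584883979724733927424000/1978419655660313589123979 ≈ 9.9e+10.


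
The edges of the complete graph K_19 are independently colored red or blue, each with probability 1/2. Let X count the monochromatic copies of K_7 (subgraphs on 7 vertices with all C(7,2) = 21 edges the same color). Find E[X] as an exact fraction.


Let X = Σ_S X_S over the C(19, 7) = 50388 subsets S of size 7, where X_S = 1 if the K_7 on S is monochromatic.
For a fixed S, the K_7 on S has C(7, 2) = 21 edges. P[all 21 edges red] = (1/2)^21, and likewise for blue, so P[monochromatic] = 2·(1/2)^21 = 2^{1 − 21} = 1/1048576.
By linearity of expectation: E[X] = C(19, 7) · 2^{1 − 21} = 50388 · 1/1048576 = 12597/262144.
Numerically: E[X] ≈ 0.048.

E[X] = C(19,7)·2^(1−C(7,2)) = 12597/262144 ≈ 0.048.


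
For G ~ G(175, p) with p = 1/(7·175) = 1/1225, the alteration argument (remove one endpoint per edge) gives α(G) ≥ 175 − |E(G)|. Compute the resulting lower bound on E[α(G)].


E[|E(G)|] = C(175, 2)·p = 15225 · (1/1225) = 87/7.
E[α(G)] ≥ n − E[|E(G)|] = 175 − 87/7 = 1138/7.
Numerically: ≈ 162.571.
(This is only a lower bound; the true E[α(G)] may be larger.)

E[α(G)] ≥ 1138/7 ≈ 162.571.


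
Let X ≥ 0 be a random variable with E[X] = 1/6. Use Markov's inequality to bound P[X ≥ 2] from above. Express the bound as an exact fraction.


μ = E[X] = 1/6, a = 2.
Markov: P[X ≥ 2] ≤ μ/a = (1/6)/2 = 1/12.
Numerically: ≈ 0.083.
(Since a = 2 > μ = 0.167, the bound 1/12 is < 1 and informative.)

P[X ≥ 2] ≤ 1/12 ≈ 0.083.


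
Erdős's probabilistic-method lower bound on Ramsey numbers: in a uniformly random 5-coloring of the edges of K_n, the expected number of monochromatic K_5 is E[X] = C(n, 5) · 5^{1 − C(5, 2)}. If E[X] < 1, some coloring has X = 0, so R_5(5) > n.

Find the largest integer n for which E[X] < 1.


We need C(n, 5) · 5^{1 − 10} < 1, i.e. C(n, 5) < 5^{10 − 1} = 1953125.
Check values of n near the boundary:
  n = 43: C(43, 5) = 962598; 962598 < 1953125? YES
  n = 44: C(44, 5) = 1086008; 1086008 < 1953125? YES
  n = 45: C(45, 5) = 1221759; 1221759 < 1953125? YES
  n = 46: C(46, 5) = 1370754; 1370754 < 1953125? YES
  n = 47: C(47, 5) = 1533939; 1533939 < 1953125? YES
  n = 48: C(48, 5) = 1712304; 1712304 < 1953125? YES
  n = 49: C(49, 5) = 1906884; 1906884 < 1953125? YES
  n = 50: C(50, 5) = 2118760; 2118760 < 1953125? NO
The largest n with C(n, 5) < 1953125 is n = 49 (where E[X] = 1906884/1953125 ≈ 0.9763246). Hence R_5(5) > 49, i.e. R_5(5) ≥ 50.

Largest n = 49; hence R_5(5) > 49.


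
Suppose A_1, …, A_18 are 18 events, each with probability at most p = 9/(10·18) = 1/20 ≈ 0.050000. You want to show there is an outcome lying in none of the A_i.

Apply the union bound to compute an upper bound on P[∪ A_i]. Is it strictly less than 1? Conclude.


Union bound: P[∪_{i=1}^{18} A_i] ≤ Σ_i P[A_i] ≤ 18·p = 18·(1/20) = 9/10.
Numerically: 9/10 ≈ 0.900000.
Is 9/10 < 1? YES.
Since P[∪ A_i] ≤ 9/10 < 1, the complement has P[∩ A_i^c] ≥ 1 − 9/10 = 1/10 > 0, so some outcome avoids every A_i.

18·p = 9/10 ≈ 0.900000; existence CERTIFIED by the union bound.


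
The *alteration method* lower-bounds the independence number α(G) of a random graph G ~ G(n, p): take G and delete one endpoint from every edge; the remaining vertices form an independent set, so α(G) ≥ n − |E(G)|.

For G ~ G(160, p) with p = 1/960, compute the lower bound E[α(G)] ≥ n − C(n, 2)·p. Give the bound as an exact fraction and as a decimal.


E[|E(G)|] = C(160, 2)·p = 12720 · (1/960) = 53/4.
E[α(G)] ≥ n − E[|E(G)|] = 160 − 53/4 = 587/4.
Numerically: ≈ 146.750.
(This is only a lower bound; the true E[α(G)] may be larger.)

E[α(G)] ≥ 587/4 ≈ 146.750.


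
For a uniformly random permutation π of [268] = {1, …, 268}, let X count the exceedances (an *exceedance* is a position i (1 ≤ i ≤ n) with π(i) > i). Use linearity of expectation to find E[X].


Write X = Σ_{i=1}^{268} X_i, where X_i = 1_{π(i) > i}.
For each fixed i, π(i) is uniform over {1, …, 268} (marginal of a uniform permutation), so P[π(i) > i] = (n − i)/n. Summing: Σ_{i=1}^{268} (n − i)/n = (0 + 1 + … + 267)/268 = 268(268 − 1)/(2·268) = (268 − 1)/2.
Hence E[X] = Σ_{i=1}^{268} (268 − i)/268 = 267/2 ≈ 133.500000.

E[X] = 267/2 = 133.500000.


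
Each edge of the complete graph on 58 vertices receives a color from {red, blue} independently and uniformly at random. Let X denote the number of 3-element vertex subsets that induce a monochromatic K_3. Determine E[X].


Let X = Σ_S X_S over the C(58, 3) = 30856 subsets S of size 3, where X_S = 1 if the K_3 on S is monochromatic.
For a fixed S, the K_3 on S has C(3, 2) = 3 edges. P[all 3 edges red] = (1/2)^3, and likewise for blue, so P[monochromatic] = 2·(1/2)^3 = 2^{1 − 3} = 1/4.
Summing: E[X] = C(58, 3) · 2^{1 − 3} = 30856 · 1/4 = 7714.
Numerically: E[X] ≈ 7714.00000.

E[X] = C(58,3)·2^(1−C(3,2)) = 7714 ≈ 7714.00000.


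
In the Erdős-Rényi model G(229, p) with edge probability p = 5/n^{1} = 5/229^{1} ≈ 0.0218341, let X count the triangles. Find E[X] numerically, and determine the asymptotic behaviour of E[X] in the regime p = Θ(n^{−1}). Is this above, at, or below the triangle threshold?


Number of potential triangles: C(229, 3) = 1975354.
Each occurs with probability p³ ≈ (0.0218341)³ ≈ 1.04088696e-05.
By linearity: E[X] = C(229, 3)·p³ ≈ 1975354 · 1.04088696e-05 ≈ 20.561202.
Here α = 1, so p = 5/n is exactly at the triangle threshold p ~ 1/n. Asymptotically E[X] → c³/6 = 5³/6 = 125/6 ≈ 20.833333, a bounded constant. In this regime the triangle count is asymptotically Poisson(c³/6).

E[X] ≈ 20.561202; in regime p = Θ(1/n^{1}) E[X] stays bounded (at the triangle threshold p ~ 1/n).


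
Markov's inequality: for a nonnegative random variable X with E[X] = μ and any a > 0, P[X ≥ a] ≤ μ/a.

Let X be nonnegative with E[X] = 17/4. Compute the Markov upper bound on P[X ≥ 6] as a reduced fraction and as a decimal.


μ = E[X] = 17/4, a = 6.
Markov: P[X ≥ 6] ≤ μ/a = (17/4)/6 = 17/24.
Numerically: ≈ 0.708.
(Since a = 6 > μ = 4.250, the bound 17/24 is < 1 and informative.)

P[X ≥ 6] ≤ 17/24 ≈ 0.708.


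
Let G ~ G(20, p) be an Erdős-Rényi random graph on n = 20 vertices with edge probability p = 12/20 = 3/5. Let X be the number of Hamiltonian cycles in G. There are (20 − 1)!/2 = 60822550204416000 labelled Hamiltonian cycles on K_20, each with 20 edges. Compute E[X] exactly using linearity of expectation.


K_20 has (20 − 1)!/2 = 60822550204416000 labelled Hamiltonian cycles.
For each such Hamiltonian cycle H, let X_H = 1 if all 20 edges of H are present in G. Then P[X_H = 1] = p^{20} = (3/5)^{20} = 3486784401/95367431640625.
By linearity: E[X] = Σ_H E[X_H] = 60822550204416000 · p^{20} = 60822550204416000 · 3486784401/95367431640625 = 1696600954254376560918528/762939453125.
Numerically: E[X] ≈ 2.2238e+12.

E[X] = 60822550204416000 · (3/5)^{20} = 1696600954254376560918528/762939453125 ≈ 2.2238e+12.


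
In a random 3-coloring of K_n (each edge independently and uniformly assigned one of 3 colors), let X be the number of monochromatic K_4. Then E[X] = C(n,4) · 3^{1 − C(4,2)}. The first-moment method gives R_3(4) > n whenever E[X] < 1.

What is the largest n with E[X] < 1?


We need C(n, 4) · 3^{1 − 6} < 1, i.e. C(n, 4) < 3^{6 − 1} = 243.
Check values of n near the boundary:
  n = 7: C(7, 4) = 35; 35 < 243? YES
  n = 8: C(8, 4) = 70; 70 < 243? YES
  n = 9: C(9, 4) = 126; 126 < 243? YES
  n = 10: C(10, 4) = 210; 210 < 243? YES
  n = 11: C(11, 4) = 330; 330 < 243? NO
  n = 12: C(12, 4) = 495; 495 < 243? NO
  n = 13: C(13, 4) = 715; 715 < 243? NO
The largest n with C(n, 4) < 243 is n = 10 (where E[X] = 70/81 ≈ 0.8641975). Hence R_3(4) > 10, i.e. R_3(4) ≥ 11.

Largest n = 10; hence R_3(4) > 10.


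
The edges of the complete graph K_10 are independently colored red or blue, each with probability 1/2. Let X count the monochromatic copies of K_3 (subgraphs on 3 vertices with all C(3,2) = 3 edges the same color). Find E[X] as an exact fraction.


Let X = Σ_S X_S over the C(10, 3) = 120 subsets S of size 3, where X_S = 1 if the K_3 on S is monochromatic.
For a fixed S, the K_3 on S has C(3, 2) = 3 edges. P[all 3 edges red] = (1/2)^3, and likewise for blue, so P[monochromatic] = 2·(1/2)^3 = 2^{1 − 3} = 1/4.
By linearity: E[X] = C(10, 3) · 2^{1 − 3} = 120 · 1/4 = 30.
Numerically: E[X] ≈ 30.00000.

E[X] = C(10,3)·2^(1−C(3,2)) = 30 ≈ 30.00000.


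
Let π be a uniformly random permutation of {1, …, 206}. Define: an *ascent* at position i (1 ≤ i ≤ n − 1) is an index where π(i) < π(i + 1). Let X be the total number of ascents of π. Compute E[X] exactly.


Write X = Σ X_I over i = 1, …, 205, with X_I the indicator of one ascent.
There are 205 indicators.
For each fixed i, the pair (π(i), π(i+1)) is a uniformly random ordered pair of distinct values from {1, …, 206}; by symmetry P[π(i) < π(i+1)] = 1/2.
By linearity: E[X] = 205 · (1/2) = (206 − 1) · (1/2) = 205/2 ≈ 102.500000.

E[X] = 205/2 = 102.500000.


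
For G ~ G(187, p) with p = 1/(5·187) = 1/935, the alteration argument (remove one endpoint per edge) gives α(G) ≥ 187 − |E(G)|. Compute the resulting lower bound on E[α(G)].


E[|E(G)|] = C(187, 2)·p = 17391 · (1/935) = 93/5.
E[α(G)] ≥ n − E[|E(G)|] = 187 − 93/5 = 842/5.
Numerically: ≈ 168.400000.
(This is only a lower bound; the true E[α(G)] may be larger.)

E[α(G)] ≥ 842/5 ≈ 168.400000.


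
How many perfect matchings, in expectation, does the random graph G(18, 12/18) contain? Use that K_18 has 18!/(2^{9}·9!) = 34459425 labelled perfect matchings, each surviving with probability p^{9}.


K_18 has 18!/(2^{9}·9!) = 34459425 labelled perfect matchings.
For each such perfect matching H, let X_H = 1 if all 9 edges of H are present in G. Then P[X_H = 1] = p^{9} = (2/3)^{9} = 512/19683.
By linearity: E[X] = Σ_H E[X_H] = 34459425 · p^{9} = 34459425 · 512/19683 = 217817600/243.
Numerically: E[X] ≈ 8.964e+05.

E[X] = 34459425 · (2/3)^{9} = 217817600/243 ≈ 8.964e+05.


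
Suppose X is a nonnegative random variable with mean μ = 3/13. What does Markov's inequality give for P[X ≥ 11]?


μ = E[X] = 3/13, a = 11.
Markov: P[X ≥ 11] ≤ μ/a = (3/13)/11 = 3/143.
Numerically: ≈ 0.020979.
(Since a = 11 > μ = 0.230769, the bound 3/143 is < 1 and informative.)

P[X ≥ 11] ≤ 3/143 ≈ 0.020979.


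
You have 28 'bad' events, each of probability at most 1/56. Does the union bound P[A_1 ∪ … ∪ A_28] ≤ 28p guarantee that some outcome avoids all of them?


Union bound: P[∪_{i=1}^{28} A_i] ≤ Σ_i P[A_i] ≤ 28·p = 28·(1/56) = 1/2.
Numerically: 1/2 ≈ 0.5000.
Is 1/2 < 1? YES.
Since P[∪ A_i] ≤ 1/2 < 1, the complement has P[∩ A_i^c] ≥ 1 − 1/2 = 1/2 > 0, so some outcome avoids every A_i.

28·p = 1/2 ≈ 0.5000; existence CERTIFIED by the union bound.


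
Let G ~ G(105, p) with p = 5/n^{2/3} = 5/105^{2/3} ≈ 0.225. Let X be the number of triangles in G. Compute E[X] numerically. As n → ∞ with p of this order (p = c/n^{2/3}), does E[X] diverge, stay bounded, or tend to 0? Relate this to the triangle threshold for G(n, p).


Number of potential triangles: C(105, 3) = 187460.
Each occurs with probability p³ ≈ (0.225)³ ≈ 1.13379e-02.
By linearity: E[X] = C(105, 3)·p³ ≈ 187460 · 1.13379e-02 ≈ 2125.397.
Since α = 2/3 < 1, p = c/n^{2/3} ≫ 1/n is above the triangle threshold p ~ 1/n. Asymptotically E[X] ~ (c³/6)·n^{3(1−α)} = (5³/6)·n^{1} → ∞; triangles are abundant w.h.p.

E[X] ≈ 2125.397; in regime p = Θ(1/n^{2/3}) E[X] diverges (above the triangle threshold p ~ 1/n).


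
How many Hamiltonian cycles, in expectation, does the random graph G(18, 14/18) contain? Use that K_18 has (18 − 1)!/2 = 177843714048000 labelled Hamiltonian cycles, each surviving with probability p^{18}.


K_18 has (18 − 1)!/2 = 177843714048000 labelled Hamiltonian cycles.
For each such Hamiltonian cycle H, let X_H = 1 if all 18 edges of H are present in G. Then P[X_H = 1] = p^{18} = (7/9)^{18} = 1628413597910449/150094635296999121.
By linearity of expectation: E[X] = Σ_H E[X_H] = 177843714048000 · p^{18} = 177843714048000 · 1628413597910449/150094635296999121 = 397260798708725298034688000/205891132094649.
Numerically: E[X] ≈ 1.93e+12.

E[X] = 177843714048000 · (7/9)^{18} = 397260798708725298034688000/205891132094649 ≈ 1.93e+12.


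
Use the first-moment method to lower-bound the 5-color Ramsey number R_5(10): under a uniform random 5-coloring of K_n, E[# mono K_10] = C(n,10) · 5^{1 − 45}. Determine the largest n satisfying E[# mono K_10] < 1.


We need C(n, 10) · 5^{1 − 45} < 1, i.e. C(n, 10) < 5^{45 − 1} = 5684341886080801486968994140625.
Check values of n near the boundary:
  n = 5387: C(5387, 10) = 5624406917627224603154306376491; 5624406917627224603154306376491 < 5684341886080801486968994140625? YES
  n = 5388: C(5388, 10) = 5634865093375880654852250419586; 5634865093375880654852250419586 < 5684341886080801486968994140625? YES
  n = 5389: C(5389, 10) = 5645340767466558997768874792926; 5645340767466558997768874792926 < 5684341886080801486968994140625? YES
  n = 5390: C(5390, 10) = 5655833965919099070255434039753; 5655833965919099070255434039753 < 5684341886080801486968994140625? YES
  n = 5391: C(5391, 10) = 5666344714787188828795213697883; 5666344714787188828795213697883 < 5684341886080801486968994140625? YES
  n = 5392: C(5392, 10) = 5676873040158402483252283957448; 5676873040158402483252283957448 < 5684341886080801486968994140625? YES
  n = 5393: C(5393, 10) = 5687418968154238267170642278008; 5687418968154238267170642278008 < 5684341886080801486968994140625? NO
  n = 5394: C(5394, 10) = 5697982524930156243149785372878; 5697982524930156243149785372878 < 5684341886080801486968994140625? NO
The largest n with C(n, 10) < 5684341886080801486968994140625 is n = 5392 (where E[X] = 5676873040158402483252283957448/5684341886080801486968994140625 ≈ 0.998686). Hence R_5(10) > 5392, i.e. R_5(10) ≥ 5393.

Largest n = 5392; hence R_5(10) > 5392.


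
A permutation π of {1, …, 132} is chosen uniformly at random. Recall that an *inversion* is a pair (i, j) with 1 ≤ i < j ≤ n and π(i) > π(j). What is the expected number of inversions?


Write X = Σ X_I over the C(132, 2) = 8646 pairs i < j, with X_I the indicator of one inversion.
There are 8646 indicators.
For each fixed pair i < j, the values π(i) and π(j) are two distinct elements of {1, …, 132} in uniformly random order; by symmetry P[π(i) > π(j)] = 1/2.
By linearity: E[X] = 8646 · (1/2) = C(132, 2) · (1/2) = 8646/2 = 4323 ≈ 4323.00000.

E[X] = 4323 = 4323.00000.


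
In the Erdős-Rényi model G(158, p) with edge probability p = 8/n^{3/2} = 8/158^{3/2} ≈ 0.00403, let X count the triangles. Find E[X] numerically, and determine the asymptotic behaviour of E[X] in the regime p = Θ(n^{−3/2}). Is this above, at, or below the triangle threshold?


Number of potential triangles: C(158, 3) = 644956.
Each occurs with probability p³ ≈ (0.00403)³ ≈ 6.53602e-08.
By linearity: E[X] = C(158, 3)·p³ ≈ 644956 · 6.53602e-08 ≈ 0.042.
Since α = 3/2 > 1, p = c/n^{3/2} = o(1/n) is below the triangle threshold p ~ 1/n. Asymptotically E[X] ~ (c³/6)·n^{3(1−α)} = (8³/6)·n^{-1.5} → 0, so by Markov's inequality G has no triangles w.h.p.

E[X] ≈ 0.042; in regime p = Θ(1/n^{3/2}) E[X] tends to 0 (below the triangle threshold p ~ 1/n).


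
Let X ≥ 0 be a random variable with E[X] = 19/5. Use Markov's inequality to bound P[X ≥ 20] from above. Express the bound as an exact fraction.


μ = E[X] = 19/5, a = 20.
Markov: P[X ≥ 20] ≤ μ/a = (19/5)/20 = 19/100.
Numerically: ≈ 0.19000.
(Since a = 20 > μ = 3.80000, the bound 19/100 is < 1 and informative.)

P[X ≥ 20] ≤ 19/100 ≈ 0.19000.


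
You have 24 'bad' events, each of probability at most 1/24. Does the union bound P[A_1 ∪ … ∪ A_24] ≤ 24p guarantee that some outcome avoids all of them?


Union bound: P[∪_{i=1}^{24} A_i] ≤ Σ_i P[A_i] ≤ 24·p = 24·(1/24) = 1.
Numerically: 1 ≈ 1.000000.
Is 1 < 1? NO.
Since the bound 1 is ≥ 1, the union bound is uninformative here; it does NOT by itself certify existence.

24·p = 1 ≈ 1.000000; existence NOT certified by the union bound.


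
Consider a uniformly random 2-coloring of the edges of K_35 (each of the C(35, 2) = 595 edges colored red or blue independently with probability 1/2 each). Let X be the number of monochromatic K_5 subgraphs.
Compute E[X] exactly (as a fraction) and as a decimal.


Let X = Σ_S X_S over the C(35, 5) = 324632 subsets S of size 5, where X_S = 1 if the K_5 on S is monochromatic.
For a fixed S, the K_5 on S has C(5, 2) = 10 edges. P[all 10 edges red] = (1/2)^10, and likewise for blue, so P[monochromatic] = 2·(1/2)^10 = 2^{1 − 10} = 1/512.
By linearity of expectation: E[X] = C(35, 5) · 2^{1 − 10} = 324632 · 1/512 = 40579/64.
Numerically: E[X] ≈ 634.0469.

E[X] = C(35,5)·2^(1−C(5,2)) = 40579/64 ≈ 634.0469.


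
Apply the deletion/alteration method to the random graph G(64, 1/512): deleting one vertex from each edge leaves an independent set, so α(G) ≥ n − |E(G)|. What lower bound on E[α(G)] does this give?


E[|E(G)|] = C(64, 2)·p = 2016 · (1/512) = 63/16.
E[α(G)] ≥ n − E[|E(G)|] = 64 − 63/16 = 961/16.
Numerically: ≈ 60.06250.
(This is only a lower bound; the true E[α(G)] may be larger.)

E[α(G)] ≥ 961/16 ≈ 60.06250.


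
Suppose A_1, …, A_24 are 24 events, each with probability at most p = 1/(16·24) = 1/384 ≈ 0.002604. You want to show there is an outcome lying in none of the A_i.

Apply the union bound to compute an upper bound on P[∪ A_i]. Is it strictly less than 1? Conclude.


Union bound: P[∪_{i=1}^{24} A_i] ≤ Σ_i P[A_i] ≤ 24·p = 24·(1/384) = 1/16.
Numerically: 1/16 ≈ 0.062500.
Is 1/16 < 1? YES.
Since P[∪ A_i] ≤ 1/16 < 1, the complement has P[∩ A_i^c] ≥ 1 − 1/16 = 15/16 > 0, so some outcome avoids every A_i.

24·p = 1/16 ≈ 0.062500; existence CERTIFIED by the union bound.


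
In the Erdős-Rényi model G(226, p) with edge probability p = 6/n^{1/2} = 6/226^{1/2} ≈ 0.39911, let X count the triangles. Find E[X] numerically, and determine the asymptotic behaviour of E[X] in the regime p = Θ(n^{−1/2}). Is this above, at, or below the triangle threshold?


Number of potential triangles: C(226, 3) = 1898400.
Each occurs with probability p³ ≈ (0.39911)³ ≈ 6.3575691e-02.
By linearity: E[X] = C(226, 3)·p³ ≈ 1898400 · 6.3575691e-02 ≈ 120692.09269.
Since α = 1/2 < 1, p = c/n^{1/2} ≫ 1/n is above the triangle threshold p ~ 1/n. Asymptotically E[X] ~ (c³/6)·n^{3(1−α)} = (6³/6)·n^{1.5} → ∞; triangles are abundant w.h.p.

E[X] ≈ 120692.09269; in regime p = Θ(1/n^{1/2}) E[X] diverges (above the triangle threshold p ~ 1/n).


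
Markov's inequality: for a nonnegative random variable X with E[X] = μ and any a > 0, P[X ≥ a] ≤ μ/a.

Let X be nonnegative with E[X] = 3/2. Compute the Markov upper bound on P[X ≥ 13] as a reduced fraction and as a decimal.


μ = E[X] = 3/2, a = 13.
Markov: P[X ≥ 13] ≤ μ/a = (3/2)/13 = 3/26.
Numerically: ≈ 0.115.
(Since a = 13 > μ = 1.500, the bound 3/26 is < 1 and informative.)

P[X ≥ 13] ≤ 3/26 ≈ 0.115.


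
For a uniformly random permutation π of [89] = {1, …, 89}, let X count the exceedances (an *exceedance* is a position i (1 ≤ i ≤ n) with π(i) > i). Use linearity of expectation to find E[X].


Write X = Σ_{i=1}^{89} X_i, where X_i = 1_{π(i) > i}.
For each fixed i, π(i) is uniform over {1, …, 89} (marginal of a uniform permutation), so P[π(i) > i] = (n − i)/n. Summing: Σ_{i=1}^{89} (n − i)/n = (0 + 1 + … + 88)/89 = 89(89 − 1)/(2·89) = (89 − 1)/2.
Hence E[X] = Σ_{i=1}^{89} (89 − i)/89 = 44 ≈ 44.000.

E[X] = 44 = 44.000.


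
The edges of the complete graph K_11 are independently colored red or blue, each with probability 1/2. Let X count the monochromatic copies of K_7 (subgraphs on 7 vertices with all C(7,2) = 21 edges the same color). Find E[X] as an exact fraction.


Let X = Σ_S X_S over the C(11, 7) = 330 subsets S of size 7, where X_S = 1 if the K_7 on S is monochromatic.
For a fixed S, the K_7 on S has C(7, 2) = 21 edges. P[all 21 edges red] = (1/2)^21, and likewise for blue, so P[monochromatic] = 2·(1/2)^21 = 2^{1 − 21} = 1/1048576.
By linearity: E[X] = C(11, 7) · 2^{1 − 21} = 330 · 1/1048576 = 165/524288.
Numerically: E[X] ≈ 0.000.

E[X] = C(11,7)·2^(1−C(7,2)) = 165/524288 ≈ 0.000.


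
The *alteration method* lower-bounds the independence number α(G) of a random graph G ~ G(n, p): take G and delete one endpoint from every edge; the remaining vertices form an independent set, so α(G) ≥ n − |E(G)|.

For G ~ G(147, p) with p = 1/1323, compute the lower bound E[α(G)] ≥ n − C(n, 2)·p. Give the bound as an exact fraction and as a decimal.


E[|E(G)|] = C(147, 2)·p = 10731 · (1/1323) = 73/9.
E[α(G)] ≥ n − E[|E(G)|] = 147 − 73/9 = 1250/9.
Numerically: ≈ 138.88889.
(This is only a lower bound; the true E[α(G)] may be larger.)

E[α(G)] ≥ 1250/9 ≈ 138.88889.


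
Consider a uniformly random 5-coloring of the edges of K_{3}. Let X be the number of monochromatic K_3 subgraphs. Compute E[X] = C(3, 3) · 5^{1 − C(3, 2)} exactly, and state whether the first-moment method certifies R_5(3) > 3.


E[X] = C(3, 3) · 5^{1 − 3} = 1 · 5^{−2} = 1/25.
As a reduced fraction: E[X] = 1/25 ≈ 0.04000.
Is E[X] < 1? YES.
Since E[X] < 1, there exists a 5-coloring of K_{3} with no monochromatic K_3; hence R_5(3) > 3.

E[X] = 1/25 ≈ 0.04000; E[X] < 1, so R_5(3) > 3.


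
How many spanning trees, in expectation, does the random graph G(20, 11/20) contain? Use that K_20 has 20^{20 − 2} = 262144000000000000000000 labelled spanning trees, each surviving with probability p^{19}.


K_20 has 20^{20 − 2} = 262144000000000000000000 labelled spanning trees.
For each such spanning tree H, let X_H = 1 if all 19 edges of H are present in G. Then P[X_H = 1] = p^{19} = (11/20)^{19} = 61159090448414546291/5242880000000000000000000.
By linearity of expectation: E[X] = Σ_H E[X_H] = 262144000000000000000000 · p^{19} = 262144000000000000000000 · 61159090448414546291/5242880000000000000000000 = 61159090448414546291/20.
Numerically: E[X] ≈ 3.06e+18.

E[X] = 262144000000000000000000 · (11/20)^{19} = 61159090448414546291/20 ≈ 3.06e+18.


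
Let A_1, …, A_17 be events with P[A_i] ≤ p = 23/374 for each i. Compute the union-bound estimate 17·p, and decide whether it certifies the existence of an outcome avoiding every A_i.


Union bound: P[∪_{i=1}^{17} A_i] ≤ Σ_i P[A_i] ≤ 17·p = 17·(23/374) = 23/22.
Numerically: 23/22 ≈ 1.0454545.
Is 23/22 < 1? NO.
Since the bound 23/22 is ≥ 1, the union bound is uninformative here; it does NOT by itself certify existence.

17·p = 23/22 ≈ 1.0454545; existence NOT certified by the union bound.


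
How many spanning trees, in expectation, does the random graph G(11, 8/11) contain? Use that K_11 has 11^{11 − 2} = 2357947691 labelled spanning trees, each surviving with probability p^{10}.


K_11 has 11^{11 − 2} = 2357947691 labelled spanning trees.
For each such spanning tree H, let X_H = 1 if all 10 edges of H are present in G. Then P[X_H = 1] = p^{10} = (8/11)^{10} = 1073741824/25937424601.
By linearity: E[X] = Σ_H E[X_H] = 2357947691 · p^{10} = 2357947691 · 1073741824/25937424601 = 1073741824/11.
Numerically: E[X] ≈ 9.76129e+07.

E[X] = 2357947691 · (8/11)^{10} = 1073741824/11 ≈ 9.76129e+07.


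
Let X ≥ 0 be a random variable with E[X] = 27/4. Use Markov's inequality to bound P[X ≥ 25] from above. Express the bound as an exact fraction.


μ = E[X] = 27/4, a = 25.
Markov: P[X ≥ 25] ≤ μ/a = (27/4)/25 = 27/100.
Numerically: ≈ 0.270.
(Since a = 25 > μ = 6.750, the bound 27/100 is < 1 and informative.)

P[X ≥ 25] ≤ 27/100 ≈ 0.270.


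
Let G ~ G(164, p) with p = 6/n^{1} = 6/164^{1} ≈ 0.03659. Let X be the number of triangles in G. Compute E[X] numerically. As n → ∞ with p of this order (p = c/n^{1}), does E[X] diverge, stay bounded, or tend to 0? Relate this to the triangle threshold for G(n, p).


Number of potential triangles: C(164, 3) = 721764.
Each occurs with probability p³ ≈ (0.03659)³ ≈ 4.896911e-05.
By linearity: E[X] = C(164, 3)·p³ ≈ 721764 · 4.896911e-05 ≈ 35.3441.
Here α = 1, so p = 6/n is exactly at the triangle threshold p ~ 1/n. Asymptotically E[X] → c³/6 = 6³/6 = 36 ≈ 36.0000, a bounded constant. In this regime the triangle count is asymptotically Poisson(c³/6).

E[X] ≈ 35.3441; in regime p = Θ(1/n^{1}) E[X] stays bounded (at the triangle threshold p ~ 1/n).


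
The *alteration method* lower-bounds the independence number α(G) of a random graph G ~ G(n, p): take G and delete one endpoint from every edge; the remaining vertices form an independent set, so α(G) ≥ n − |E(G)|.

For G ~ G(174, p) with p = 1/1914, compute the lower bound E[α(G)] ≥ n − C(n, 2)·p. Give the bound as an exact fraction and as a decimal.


E[|E(G)|] = C(174, 2)·p = 15051 · (1/1914) = 173/22.
E[α(G)] ≥ n − E[|E(G)|] = 174 − 173/22 = 3655/22.
Numerically: ≈ 166.136364.
(This is only a lower bound; the true E[α(G)] may be larger.)

E[α(G)] ≥ 3655/22 ≈ 166.136364.


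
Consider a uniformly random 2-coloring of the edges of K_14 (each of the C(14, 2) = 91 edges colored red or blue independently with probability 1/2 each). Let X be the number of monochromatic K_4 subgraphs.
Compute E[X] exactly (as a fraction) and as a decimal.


Let X = Σ_S X_S over the C(14, 4) = 1001 subsets S of size 4, where X_S = 1 if the K_4 on S is monochromatic.
For a fixed S, the K_4 on S has C(4, 2) = 6 edges. P[all 6 edges red] = (1/2)^6, and likewise for blue, so P[monochromatic] = 2·(1/2)^6 = 2^{1 − 6} = 1/32.
By linearity: E[X] = C(14, 4) · 2^{1 − 6} = 1001 · 1/32 = 1001/32.
Numerically: E[X] ≈ 31.28125.

E[X] = C(14,4)·2^(1−C(4,2)) = 1001/32 ≈ 31.28125.


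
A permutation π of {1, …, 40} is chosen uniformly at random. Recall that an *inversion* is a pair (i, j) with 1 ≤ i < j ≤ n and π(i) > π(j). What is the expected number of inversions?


Write X = Σ X_I over the C(40, 2) = 780 pairs i < j, with X_I the indicator of one inversion.
There are 780 indicators.
For each fixed pair i < j, the values π(i) and π(j) are two distinct elements of {1, …, 40} in uniformly random order; by symmetry P[π(i) > π(j)] = 1/2.
By linearity: E[X] = 780 · (1/2) = C(40, 2) · (1/2) = 780/2 = 390 ≈ 390.000000.

E[X] = 390 = 390.000000.


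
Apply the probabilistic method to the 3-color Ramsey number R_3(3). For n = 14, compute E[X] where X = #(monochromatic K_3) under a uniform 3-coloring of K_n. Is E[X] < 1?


E[X] = C(14, 3) · 3^{1 − 3} = 364 · 3^{−2} = 364/9.
As a reduced fraction: E[X] = 364/9 ≈ 40.4444444.
Is E[X] < 1? NO.
Since E[X] ≥ 1, the first-moment bound is inconclusive at n = 14; it does NOT by itself certify R_3(3) > 14.

E[X] = 364/9 ≈ 40.4444444; E[X] ≥ 1; first-moment method inconclusive here.


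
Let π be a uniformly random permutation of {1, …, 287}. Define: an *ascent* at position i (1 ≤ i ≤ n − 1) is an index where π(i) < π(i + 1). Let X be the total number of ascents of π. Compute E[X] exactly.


Write X = Σ X_I over i = 1, …, 286, with X_I the indicator of one ascent.
There are 286 indicators.
For each fixed i, the pair (π(i), π(i+1)) is a uniformly random ordered pair of distinct values from {1, …, 287}; by symmetry P[π(i) < π(i+1)] = 1/2.
By linearity: E[X] = 286 · (1/2) = (287 − 1) · (1/2) = 143 ≈ 143.000000.

E[X] = 143 = 143.000000.


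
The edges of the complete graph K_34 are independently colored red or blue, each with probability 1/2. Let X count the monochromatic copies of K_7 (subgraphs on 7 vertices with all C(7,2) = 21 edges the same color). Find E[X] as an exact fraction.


Let X = Σ_S X_S over the C(34, 7) = 5379616 subsets S of size 7, where X_S = 1 if the K_7 on S is monochromatic.
For a fixed S, the K_7 on S has C(7, 2) = 21 edges. P[all 21 edges red] = (1/2)^21, and likewise for blue, so P[monochromatic] = 2·(1/2)^21 = 2^{1 − 21} = 1/1048576.
By linearity of expectation: E[X] = C(34, 7) · 2^{1 − 21} = 5379616 · 1/1048576 = 168113/32768.
Numerically: E[X] ≈ 5.130.

E[X] = C(34,7)·2^(1−C(7,2)) = 168113/32768 ≈ 5.130.
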